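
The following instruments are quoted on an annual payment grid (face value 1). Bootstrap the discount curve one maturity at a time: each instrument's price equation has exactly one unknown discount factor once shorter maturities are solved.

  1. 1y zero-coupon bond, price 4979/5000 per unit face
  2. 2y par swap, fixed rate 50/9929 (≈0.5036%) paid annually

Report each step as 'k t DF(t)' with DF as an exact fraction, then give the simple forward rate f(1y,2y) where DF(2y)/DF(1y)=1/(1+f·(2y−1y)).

step 1 [1y] zero: DF = P = 4979/5000 ≈ 0.995800
step 2 [2y] swap r/1=50/9929: DF=(1 − 50/9929·(0.995800))/(1+50/9929) = 99/100 ≈ 0.990000

1 1 4979/5000
2 2 99/100
f(1y,2y) = ((4979/5000)/(99/100) − 1)/(1) = 29/4950 ≈ 0.5859%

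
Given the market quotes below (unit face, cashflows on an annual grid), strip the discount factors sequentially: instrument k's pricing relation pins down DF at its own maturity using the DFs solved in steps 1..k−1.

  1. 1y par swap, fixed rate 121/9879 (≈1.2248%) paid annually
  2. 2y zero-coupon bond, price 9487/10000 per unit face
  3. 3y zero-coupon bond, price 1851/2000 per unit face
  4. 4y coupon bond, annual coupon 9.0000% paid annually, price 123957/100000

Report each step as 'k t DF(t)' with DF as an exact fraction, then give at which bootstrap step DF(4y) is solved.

1 1 9879/10000
2 2 9487/10000
3 3 1851/2000
4 4 9009/10000
DF(4y) is solved at step 4

step 1 [1y] swap r/1=121/9879: DF=(1 − 121/9879·(0))/(1+121/9879) = 9879/10000 ≈ 0.987900
step 2 [2y] zero: DF = P = 9487/10000 ≈ 0.948700
step 3 [3y] zero: DF = P = 1851/2000 ≈ 0.925500
step 4 [4y] bond c/1=9/100: DF=(123957/100000 − 9/100·(0.987900+0.948700+0.925500))/(1+9/100) = 9009/10000 ≈ 0.900900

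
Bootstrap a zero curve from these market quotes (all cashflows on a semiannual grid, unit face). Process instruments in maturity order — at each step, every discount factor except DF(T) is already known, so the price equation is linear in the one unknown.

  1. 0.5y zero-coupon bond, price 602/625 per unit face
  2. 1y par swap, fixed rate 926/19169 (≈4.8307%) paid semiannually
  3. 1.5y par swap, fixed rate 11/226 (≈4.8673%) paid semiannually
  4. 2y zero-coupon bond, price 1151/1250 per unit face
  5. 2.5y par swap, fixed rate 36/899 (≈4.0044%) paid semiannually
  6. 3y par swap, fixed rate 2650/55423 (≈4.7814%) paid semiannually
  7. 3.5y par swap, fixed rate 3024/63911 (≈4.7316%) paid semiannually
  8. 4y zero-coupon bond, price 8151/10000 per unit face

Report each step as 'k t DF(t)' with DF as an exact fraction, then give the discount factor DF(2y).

step 1 [0.5y] zero: DF = P = 602/625 ≈ 0.963200
step 2 [1y] swap r/2=463/19169: DF=(1 − 463/19169·(0.963200))/(1+463/19169) = 9537/10000 ≈ 0.953700
step 3 [1.5y] swap r/2=11/452: DF=(1 − 11/452·(0.963200+0.953700))/(1+11/452) = 9307/10000 ≈ 0.930700
step 4 [2y] zero: DF = P = 1151/1250 ≈ 0.920800
step 5 [2.5y] swap r/2=18/899: DF=(1 − 18/899·(0.963200+0.953700+0.930700+0.920800))/(1+18/899) = 1133/1250 ≈ 0.906400
step 6 [3y] swap r/2=1325/55423: DF=(1 − 1325/55423·(0.963200+0.953700+0.930700+0.920800+0.906400))/(1+1325/55423) = 347/400 ≈ 0.867500
step 7 [3.5y] swap r/2=1512/63911: DF=(1 − 1512/63911·(0.963200+0.953700+0.930700+0.920800+0.906400+0.867500))/(1+1512/63911) = 1061/1250 ≈ 0.848800
step 8 [4y] zero: DF = P = 8151/10000 ≈ 0.815100

1 1/2 602/625
2 1 9537/10000
3 3/2 9307/10000
4 2 1151/1250
5 5/2 1133/1250
6 3 347/400
7 7/2 1061/1250
8 4 8151/10000
DF(2y) = 1151/1250 ≈ 0.920800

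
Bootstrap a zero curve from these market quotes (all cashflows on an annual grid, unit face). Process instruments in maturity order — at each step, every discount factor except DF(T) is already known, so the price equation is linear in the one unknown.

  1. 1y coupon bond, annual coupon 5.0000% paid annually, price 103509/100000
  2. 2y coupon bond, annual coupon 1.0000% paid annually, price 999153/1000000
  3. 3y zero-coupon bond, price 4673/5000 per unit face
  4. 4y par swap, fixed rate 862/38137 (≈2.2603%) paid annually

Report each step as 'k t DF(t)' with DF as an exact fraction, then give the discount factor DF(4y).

1 1 4929/5000
2 2 1959/2000
3 3 4673/5000
4 4 4569/5000
DF(4y) = 4569/5000 ≈ 0.913800

step 1 [1y] bond c/1=1/20: DF=(103509/100000 − 1/20·(0))/(1+1/20) = 4929/5000 ≈ 0.985800
step 2 [2y] bond c/1=1/100: DF=(999153/1000000 − 1/100·(0.985800))/(1+1/100) = 1959/2000 ≈ 0.979500
step 3 [3y] zero: DF = P = 4673/5000 ≈ 0.934600
step 4 [4y] swap r/1=862/38137: DF=(1 − 862/38137·(0.985800+0.979500+0.934600))/(1+862/38137) = 4569/5000 ≈ 0.913800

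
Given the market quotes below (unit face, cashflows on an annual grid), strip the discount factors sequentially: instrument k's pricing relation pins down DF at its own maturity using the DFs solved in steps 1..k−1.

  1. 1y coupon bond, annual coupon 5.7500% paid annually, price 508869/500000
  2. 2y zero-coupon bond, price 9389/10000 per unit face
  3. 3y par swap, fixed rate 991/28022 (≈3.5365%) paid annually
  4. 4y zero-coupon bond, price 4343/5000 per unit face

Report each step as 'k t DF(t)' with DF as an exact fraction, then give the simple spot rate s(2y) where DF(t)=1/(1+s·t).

step 1 [1y] bond c/1=23/400: DF=(508869/500000 − 23/400·(0))/(1+23/400) = 1203/1250 ≈ 0.962400
step 2 [2y] zero: DF = P = 9389/10000 ≈ 0.938900
step 3 [3y] swap r/1=991/28022: DF=(1 − 991/28022·(0.962400+0.938900))/(1+991/28022) = 9009/10000 ≈ 0.900900
step 4 [4y] zero: DF = P = 4343/5000 ≈ 0.868600

1 1 1203/1250
2 2 9389/10000
3 3 9009/10000
4 4 4343/5000
s(2y) = (1/(9389/10000) − 1)/(2) = 611/18778 ≈ 3.2538%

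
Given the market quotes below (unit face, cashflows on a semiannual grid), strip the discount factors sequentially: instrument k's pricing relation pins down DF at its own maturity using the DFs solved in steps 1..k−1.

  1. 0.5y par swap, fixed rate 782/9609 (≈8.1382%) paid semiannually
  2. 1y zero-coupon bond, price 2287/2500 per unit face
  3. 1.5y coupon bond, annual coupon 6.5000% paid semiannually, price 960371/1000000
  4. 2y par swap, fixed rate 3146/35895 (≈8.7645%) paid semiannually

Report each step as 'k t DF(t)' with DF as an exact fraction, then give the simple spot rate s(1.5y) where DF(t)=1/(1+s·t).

1 1/2 9609/10000
2 1 2287/2500
3 3/2 8711/10000
4 2 8427/10000
s(1.5y) = (1/(8711/10000) − 1)/(3/2) = 2578/26133 ≈ 9.8649%

step 1 [0.5y] swap r/2=391/9609: DF=(1 − 391/9609·(0))/(1+391/9609) = 9609/10000 ≈ 0.960900
step 2 [1y] zero: DF = P = 2287/2500 ≈ 0.914800
step 3 [1.5y] bond c/2=13/400: DF=(960371/1000000 − 13/400·(0.960900+0.914800))/(1+13/400) = 8711/10000 ≈ 0.871100
step 4 [2y] swap r/2=1573/35895: DF=(1 − 1573/35895·(0.960900+0.914800+0.871100))/(1+1573/35895) = 8427/10000 ≈ 0.842700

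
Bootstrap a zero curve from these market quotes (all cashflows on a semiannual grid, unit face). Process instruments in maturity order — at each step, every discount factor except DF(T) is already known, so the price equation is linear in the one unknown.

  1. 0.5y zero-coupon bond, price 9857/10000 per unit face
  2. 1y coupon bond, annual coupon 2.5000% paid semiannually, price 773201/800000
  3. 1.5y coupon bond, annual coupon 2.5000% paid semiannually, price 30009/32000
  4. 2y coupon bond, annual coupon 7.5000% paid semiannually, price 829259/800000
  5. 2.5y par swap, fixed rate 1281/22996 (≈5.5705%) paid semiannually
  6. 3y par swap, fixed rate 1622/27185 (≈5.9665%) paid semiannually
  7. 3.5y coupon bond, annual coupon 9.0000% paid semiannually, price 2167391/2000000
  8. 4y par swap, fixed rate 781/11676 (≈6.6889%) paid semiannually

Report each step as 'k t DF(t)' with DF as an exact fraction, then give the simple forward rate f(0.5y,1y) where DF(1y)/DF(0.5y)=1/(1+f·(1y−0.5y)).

step 1 [0.5y] zero: DF = P = 9857/10000 ≈ 0.985700
step 2 [1y] bond c/2=1/80: DF=(773201/800000 − 1/80·(0.985700))/(1+1/80) = 589/625 ≈ 0.942400
step 3 [1.5y] bond c/2=1/80: DF=(30009/32000 − 1/80·(0.985700+0.942400))/(1+1/80) = 564/625 ≈ 0.902400
step 4 [2y] bond c/2=3/80: DF=(829259/800000 − 3/80·(0.985700+0.942400+0.902400))/(1+3/80) = 1121/1250 ≈ 0.896800
step 5 [2.5y] swap r/2=1281/45992: DF=(1 − 1281/45992·(0.985700+0.942400+0.902400+0.896800))/(1+1281/45992) = 8719/10000 ≈ 0.871900
step 6 [3y] swap r/2=811/27185: DF=(1 − 811/27185·(0.985700+0.942400+0.902400+0.896800+0.871900))/(1+811/27185) = 4189/5000 ≈ 0.837800
step 7 [3.5y] bond c/2=9/200: DF=(2167391/2000000 − 9/200·(0.985700+0.942400+0.902400+0.896800+0.871900+0.837800))/(1+9/200) = 8029/10000 ≈ 0.802900
step 8 [4y] swap r/2=781/23352: DF=(1 − 781/23352·(0.985700+0.942400+0.902400+0.896800+0.871900+0.837800+0.802900))/(1+781/23352) = 7657/10000 ≈ 0.765700

1 1/2 9857/10000
2 1 589/625
3 3/2 564/625
4 2 1121/1250
5 5/2 8719/10000
6 3 4189/5000
7 7/2 8029/10000
8 4 7657/10000
f(0.5y,1y) = ((9857/10000)/(589/625) − 1)/(1/2) = 433/4712 ≈ 9.1893%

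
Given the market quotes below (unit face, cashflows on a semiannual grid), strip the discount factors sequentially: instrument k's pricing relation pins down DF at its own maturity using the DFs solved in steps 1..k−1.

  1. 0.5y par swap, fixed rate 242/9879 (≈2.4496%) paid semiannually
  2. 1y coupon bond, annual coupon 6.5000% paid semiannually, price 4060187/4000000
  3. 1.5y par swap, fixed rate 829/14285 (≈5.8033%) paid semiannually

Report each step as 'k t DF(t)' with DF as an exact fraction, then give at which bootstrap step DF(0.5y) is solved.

1 1/2 9879/10000
2 1 119/125
3 3/2 9171/10000
DF(0.5y) is solved at step 1

step 1 [0.5y] swap r/2=121/9879: DF=(1 − 121/9879·(0))/(1+121/9879) = 9879/10000 ≈ 0.987900
step 2 [1y] bond c/2=13/400: DF=(4060187/4000000 − 13/400·(0.987900))/(1+13/400) = 119/125 ≈ 0.952000
step 3 [1.5y] swap r/2=829/28570: DF=(1 − 829/28570·(0.987900+0.952000))/(1+829/28570) = 9171/10000 ≈ 0.917100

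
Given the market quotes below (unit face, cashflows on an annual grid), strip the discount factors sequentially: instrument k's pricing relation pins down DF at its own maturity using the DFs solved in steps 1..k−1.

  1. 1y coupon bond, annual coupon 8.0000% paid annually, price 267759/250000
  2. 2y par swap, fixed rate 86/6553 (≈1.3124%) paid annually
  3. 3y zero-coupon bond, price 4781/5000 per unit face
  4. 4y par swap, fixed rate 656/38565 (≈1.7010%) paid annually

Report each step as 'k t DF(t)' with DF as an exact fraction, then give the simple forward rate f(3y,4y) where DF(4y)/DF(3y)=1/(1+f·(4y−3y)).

step 1 [1y] bond c/1=2/25: DF=(267759/250000 − 2/25·(0))/(1+2/25) = 9917/10000 ≈ 0.991700
step 2 [2y] swap r/1=86/6553: DF=(1 − 86/6553·(0.991700))/(1+86/6553) = 4871/5000 ≈ 0.974200
step 3 [3y] zero: DF = P = 4781/5000 ≈ 0.956200
step 4 [4y] swap r/1=656/38565: DF=(1 − 656/38565·(0.991700+0.974200+0.956200))/(1+656/38565) = 584/625 ≈ 0.934400

1 1 9917/10000
2 2 4871/5000
3 3 4781/5000
4 4 584/625
f(3y,4y) = ((4781/5000)/(584/625) − 1)/(1) = 109/4672 ≈ 2.3330%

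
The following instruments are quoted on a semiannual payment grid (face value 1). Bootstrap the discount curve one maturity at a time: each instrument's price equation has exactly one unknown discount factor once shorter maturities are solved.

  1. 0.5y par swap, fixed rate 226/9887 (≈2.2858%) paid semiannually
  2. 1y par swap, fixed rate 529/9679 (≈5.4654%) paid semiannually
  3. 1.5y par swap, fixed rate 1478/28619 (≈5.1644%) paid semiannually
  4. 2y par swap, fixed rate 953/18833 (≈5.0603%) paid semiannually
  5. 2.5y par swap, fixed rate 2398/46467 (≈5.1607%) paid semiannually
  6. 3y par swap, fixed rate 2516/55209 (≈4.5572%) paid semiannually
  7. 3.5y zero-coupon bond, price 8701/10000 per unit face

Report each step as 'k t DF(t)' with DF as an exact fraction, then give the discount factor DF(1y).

1 1/2 9887/10000
2 1 9471/10000
3 3/2 9261/10000
4 2 9047/10000
5 5/2 8801/10000
6 3 4371/5000
7 7/2 8701/10000
DF(1y) = 9471/10000 ≈ 0.947100

step 1 [0.5y] swap r/2=113/9887: DF=(1 − 113/9887·(0))/(1+113/9887) = 9887/10000 ≈ 0.988700
step 2 [1y] swap r/2=529/19358: DF=(1 − 529/19358·(0.988700))/(1+529/19358) = 9471/10000 ≈ 0.947100
step 3 [1.5y] swap r/2=739/28619: DF=(1 − 739/28619·(0.988700+0.947100))/(1+739/28619) = 9261/10000 ≈ 0.926100
step 4 [2y] swap r/2=953/37666: DF=(1 − 953/37666·(0.988700+0.947100+0.926100))/(1+953/37666) = 9047/10000 ≈ 0.904700
step 5 [2.5y] swap r/2=1199/46467: DF=(1 − 1199/46467·(0.988700+0.947100+0.926100+0.904700))/(1+1199/46467) = 8801/10000 ≈ 0.880100
step 6 [3y] swap r/2=1258/55209: DF=(1 − 1258/55209·(0.988700+0.947100+0.926100+0.904700+0.880100))/(1+1258/55209) = 4371/5000 ≈ 0.874200
step 7 [3.5y] zero: DF = P = 8701/10000 ≈ 0.870100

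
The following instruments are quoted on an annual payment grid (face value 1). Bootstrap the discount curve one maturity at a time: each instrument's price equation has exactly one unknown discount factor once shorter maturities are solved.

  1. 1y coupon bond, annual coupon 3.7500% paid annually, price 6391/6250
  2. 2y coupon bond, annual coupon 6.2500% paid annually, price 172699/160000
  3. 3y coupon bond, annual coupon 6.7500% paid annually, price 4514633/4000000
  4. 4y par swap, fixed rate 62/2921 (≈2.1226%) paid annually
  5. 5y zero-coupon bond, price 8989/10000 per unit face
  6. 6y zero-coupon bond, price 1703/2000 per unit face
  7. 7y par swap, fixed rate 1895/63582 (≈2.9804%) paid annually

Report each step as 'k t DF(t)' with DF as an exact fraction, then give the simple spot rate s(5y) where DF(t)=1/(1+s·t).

step 1 [1y] bond c/1=3/80: DF=(6391/6250 − 3/80·(0))/(1+3/80) = 616/625 ≈ 0.985600
step 2 [2y] bond c/1=1/16: DF=(172699/160000 − 1/16·(0.985600))/(1+1/16) = 9579/10000 ≈ 0.957900
step 3 [3y] bond c/1=27/400: DF=(4514633/4000000 − 27/400·(0.985600+0.957900))/(1+27/400) = 584/625 ≈ 0.934400
step 4 [4y] swap r/1=62/2921: DF=(1 − 62/2921·(0.985600+0.957900+0.934400))/(1+62/2921) = 4597/5000 ≈ 0.919400
step 5 [5y] zero: DF = P = 8989/10000 ≈ 0.898900
step 6 [6y] zero: DF = P = 1703/2000 ≈ 0.851500
step 7 [7y] swap r/1=1895/63582: DF=(1 − 1895/63582·(0.985600+0.957900+0.934400+0.919400+0.898900+0.851500))/(1+1895/63582) = 1621/2000 ≈ 0.810500

1 1 616/625
2 2 9579/10000
3 3 584/625
4 4 4597/5000
5 5 8989/10000
6 6 1703/2000
7 7 1621/2000
s(5y) = (1/(8989/10000) − 1)/(5) = 1011/44945 ≈ 2.2494%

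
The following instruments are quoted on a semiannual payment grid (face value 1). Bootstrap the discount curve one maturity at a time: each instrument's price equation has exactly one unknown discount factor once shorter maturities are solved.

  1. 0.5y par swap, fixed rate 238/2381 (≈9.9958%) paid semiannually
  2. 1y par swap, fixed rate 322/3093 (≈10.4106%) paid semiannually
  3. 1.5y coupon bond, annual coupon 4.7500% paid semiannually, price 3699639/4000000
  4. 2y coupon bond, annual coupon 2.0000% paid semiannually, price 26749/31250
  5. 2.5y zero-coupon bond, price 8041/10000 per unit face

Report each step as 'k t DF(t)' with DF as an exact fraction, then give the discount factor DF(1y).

1 1/2 2381/2500
2 1 4517/5000
3 3/2 2151/2500
4 2 4103/5000
5 5/2 8041/10000
DF(1y) = 4517/5000 ≈ 0.903400

step 1 [0.5y] swap r/2=119/2381: DF=(1 − 119/2381·(0))/(1+119/2381) = 2381/2500 ≈ 0.952400
step 2 [1y] swap r/2=161/3093: DF=(1 − 161/3093·(0.952400))/(1+161/3093) = 4517/5000 ≈ 0.903400
step 3 [1.5y] bond c/2=19/800: DF=(3699639/4000000 − 19/800·(0.952400+0.903400))/(1+19/800) = 2151/2500 ≈ 0.860400
step 4 [2y] bond c/2=1/100: DF=(26749/31250 − 1/100·(0.952400+0.903400+0.860400))/(1+1/100) = 4103/5000 ≈ 0.820600
step 5 [2.5y] zero: DF = P = 8041/10000 ≈ 0.804100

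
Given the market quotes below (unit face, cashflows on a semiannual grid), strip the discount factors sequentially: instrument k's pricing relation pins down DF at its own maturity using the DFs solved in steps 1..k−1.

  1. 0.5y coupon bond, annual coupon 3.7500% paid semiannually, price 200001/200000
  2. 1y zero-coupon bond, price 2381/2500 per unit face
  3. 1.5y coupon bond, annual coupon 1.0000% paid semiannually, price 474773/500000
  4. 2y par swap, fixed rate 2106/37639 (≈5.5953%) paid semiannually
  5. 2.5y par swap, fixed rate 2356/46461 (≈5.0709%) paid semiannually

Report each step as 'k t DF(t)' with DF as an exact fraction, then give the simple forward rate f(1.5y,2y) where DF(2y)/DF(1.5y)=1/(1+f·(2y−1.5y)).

step 1 [0.5y] bond c/2=3/160: DF=(200001/200000 − 3/160·(0))/(1+3/160) = 1227/1250 ≈ 0.981600
step 2 [1y] zero: DF = P = 2381/2500 ≈ 0.952400
step 3 [1.5y] bond c/2=1/200: DF=(474773/500000 − 1/200·(0.981600+0.952400))/(1+1/200) = 1169/1250 ≈ 0.935200
step 4 [2y] swap r/2=1053/37639: DF=(1 − 1053/37639·(0.981600+0.952400+0.935200))/(1+1053/37639) = 8947/10000 ≈ 0.894700
step 5 [2.5y] swap r/2=1178/46461: DF=(1 − 1178/46461·(0.981600+0.952400+0.935200+0.894700))/(1+1178/46461) = 4411/5000 ≈ 0.882200

1 1/2 1227/1250
2 1 2381/2500
3 3/2 1169/1250
4 2 8947/10000
5 5/2 4411/5000
f(1.5y,2y) = ((1169/1250)/(8947/10000) − 1)/(1/2) = 810/8947 ≈ 9.0533%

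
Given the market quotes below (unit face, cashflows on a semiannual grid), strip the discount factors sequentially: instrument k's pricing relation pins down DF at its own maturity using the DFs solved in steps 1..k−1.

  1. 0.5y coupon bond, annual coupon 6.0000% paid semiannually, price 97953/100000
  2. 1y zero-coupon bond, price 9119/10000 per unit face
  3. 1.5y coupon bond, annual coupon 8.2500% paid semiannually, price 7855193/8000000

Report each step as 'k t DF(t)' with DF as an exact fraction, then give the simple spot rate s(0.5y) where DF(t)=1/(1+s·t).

1 1/2 951/1000
2 1 9119/10000
3 3/2 2173/2500
s(0.5y) = (1/(951/1000) − 1)/(1/2) = 98/951 ≈ 10.3049%

step 1 [0.5y] bond c/2=3/100: DF=(97953/100000 − 3/100·(0))/(1+3/100) = 951/1000 ≈ 0.951000
step 2 [1y] zero: DF = P = 9119/10000 ≈ 0.911900
step 3 [1.5y] bond c/2=33/800: DF=(7855193/8000000 − 33/800·(0.951000+0.911900))/(1+33/800) = 2173/2500 ≈ 0.869200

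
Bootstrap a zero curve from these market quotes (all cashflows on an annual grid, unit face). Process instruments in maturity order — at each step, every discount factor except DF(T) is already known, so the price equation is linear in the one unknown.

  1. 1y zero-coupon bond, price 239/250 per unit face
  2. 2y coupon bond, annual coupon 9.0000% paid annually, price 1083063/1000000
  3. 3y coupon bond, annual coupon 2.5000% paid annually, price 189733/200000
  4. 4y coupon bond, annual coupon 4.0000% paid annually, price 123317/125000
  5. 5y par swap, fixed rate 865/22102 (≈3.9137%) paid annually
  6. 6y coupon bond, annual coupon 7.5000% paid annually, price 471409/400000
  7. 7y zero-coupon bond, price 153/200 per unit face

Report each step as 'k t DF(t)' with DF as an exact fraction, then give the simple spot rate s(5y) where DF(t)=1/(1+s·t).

1 1 239/250
2 2 9147/10000
3 3 8799/10000
4 4 2107/2500
5 5 827/1000
6 6 7879/10000
7 7 153/200
s(5y) = (1/(827/1000) − 1)/(5) = 173/4135 ≈ 4.1838%

step 1 [1y] zero: DF = P = 239/250 ≈ 0.956000
step 2 [2y] bond c/1=9/100: DF=(1083063/1000000 − 9/100·(0.956000))/(1+9/100) = 9147/10000 ≈ 0.914700
step 3 [3y] bond c/1=1/40: DF=(189733/200000 − 1/40·(0.956000+0.914700))/(1+1/40) = 8799/10000 ≈ 0.879900
step 4 [4y] bond c/1=1/25: DF=(123317/125000 − 1/25·(0.956000+0.914700+0.879900))/(1+1/25) = 2107/2500 ≈ 0.842800
step 5 [5y] swap r/1=865/22102: DF=(1 − 865/22102·(0.956000+0.914700+0.879900+0.842800))/(1+865/22102) = 827/1000 ≈ 0.827000
step 6 [6y] bond c/1=3/40: DF=(471409/400000 − 3/40·(0.956000+0.914700+0.879900+0.842800+0.827000))/(1+3/40) = 7879/10000 ≈ 0.787900
step 7 [7y] zero: DF = P = 153/200 ≈ 0.765000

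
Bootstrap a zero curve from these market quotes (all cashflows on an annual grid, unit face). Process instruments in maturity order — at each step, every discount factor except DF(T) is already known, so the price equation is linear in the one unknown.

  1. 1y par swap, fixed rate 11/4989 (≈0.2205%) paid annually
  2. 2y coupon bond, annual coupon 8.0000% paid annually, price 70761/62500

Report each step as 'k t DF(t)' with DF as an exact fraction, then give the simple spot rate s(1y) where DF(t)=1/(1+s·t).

step 1 [1y] swap r/1=11/4989: DF=(1 − 11/4989·(0))/(1+11/4989) = 4989/5000 ≈ 0.997800
step 2 [2y] bond c/1=2/25: DF=(70761/62500 − 2/25·(0.997800))/(1+2/25) = 609/625 ≈ 0.974400

1 1 4989/5000
2 2 609/625
s(1y) = (1/(4989/5000) − 1)/(1) = 11/4989 ≈ 0.2205%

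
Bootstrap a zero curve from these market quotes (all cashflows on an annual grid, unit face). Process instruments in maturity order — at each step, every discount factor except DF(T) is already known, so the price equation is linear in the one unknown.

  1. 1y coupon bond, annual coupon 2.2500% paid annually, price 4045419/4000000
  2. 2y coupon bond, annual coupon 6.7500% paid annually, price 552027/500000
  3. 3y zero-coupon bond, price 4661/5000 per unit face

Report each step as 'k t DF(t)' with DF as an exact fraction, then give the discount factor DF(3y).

step 1 [1y] bond c/1=9/400: DF=(4045419/4000000 − 9/400·(0))/(1+9/400) = 9891/10000 ≈ 0.989100
step 2 [2y] bond c/1=27/400: DF=(552027/500000 − 27/400·(0.989100))/(1+27/400) = 9717/10000 ≈ 0.971700
step 3 [3y] zero: DF = P = 4661/5000 ≈ 0.932200

1 1 9891/10000
2 2 9717/10000
3 3 4661/5000
DF(3y) = 4661/5000 ≈ 0.932200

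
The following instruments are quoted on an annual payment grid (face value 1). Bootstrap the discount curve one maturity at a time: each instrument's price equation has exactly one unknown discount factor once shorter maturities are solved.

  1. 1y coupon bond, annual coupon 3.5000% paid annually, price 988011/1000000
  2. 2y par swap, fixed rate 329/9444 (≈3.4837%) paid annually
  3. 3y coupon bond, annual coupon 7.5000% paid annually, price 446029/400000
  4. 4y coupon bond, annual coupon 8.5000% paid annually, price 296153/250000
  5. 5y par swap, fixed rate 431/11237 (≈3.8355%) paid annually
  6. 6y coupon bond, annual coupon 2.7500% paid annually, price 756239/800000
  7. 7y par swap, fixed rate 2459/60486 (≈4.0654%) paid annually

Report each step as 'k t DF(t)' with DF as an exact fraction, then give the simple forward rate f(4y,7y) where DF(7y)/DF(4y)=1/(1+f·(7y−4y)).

step 1 [1y] bond c/1=7/200: DF=(988011/1000000 − 7/200·(0))/(1+7/200) = 4773/5000 ≈ 0.954600
step 2 [2y] swap r/1=329/9444: DF=(1 − 329/9444·(0.954600))/(1+329/9444) = 4671/5000 ≈ 0.934200
step 3 [3y] bond c/1=3/40: DF=(446029/400000 − 3/40·(0.954600+0.934200))/(1+3/40) = 1811/2000 ≈ 0.905500
step 4 [4y] bond c/1=17/200: DF=(296153/250000 − 17/200·(0.954600+0.934200+0.905500))/(1+17/200) = 8729/10000 ≈ 0.872900
step 5 [5y] swap r/1=431/11237: DF=(1 − 431/11237·(0.954600+0.934200+0.905500+0.872900))/(1+431/11237) = 2069/2500 ≈ 0.827600
step 6 [6y] bond c/1=11/400: DF=(756239/800000 − 11/400·(0.954600+0.934200+0.905500+0.872900+0.827600))/(1+11/400) = 7997/10000 ≈ 0.799700
step 7 [7y] swap r/1=2459/60486: DF=(1 − 2459/60486·(0.954600+0.934200+0.905500+0.872900+0.827600+0.799700))/(1+2459/60486) = 7541/10000 ≈ 0.754100

1 1 4773/5000
2 2 4671/5000
3 3 1811/2000
4 4 8729/10000
5 5 2069/2500
6 6 7997/10000
7 7 7541/10000
f(4y,7y) = ((8729/10000)/(7541/10000) − 1)/(3) = 396/7541 ≈ 5.2513%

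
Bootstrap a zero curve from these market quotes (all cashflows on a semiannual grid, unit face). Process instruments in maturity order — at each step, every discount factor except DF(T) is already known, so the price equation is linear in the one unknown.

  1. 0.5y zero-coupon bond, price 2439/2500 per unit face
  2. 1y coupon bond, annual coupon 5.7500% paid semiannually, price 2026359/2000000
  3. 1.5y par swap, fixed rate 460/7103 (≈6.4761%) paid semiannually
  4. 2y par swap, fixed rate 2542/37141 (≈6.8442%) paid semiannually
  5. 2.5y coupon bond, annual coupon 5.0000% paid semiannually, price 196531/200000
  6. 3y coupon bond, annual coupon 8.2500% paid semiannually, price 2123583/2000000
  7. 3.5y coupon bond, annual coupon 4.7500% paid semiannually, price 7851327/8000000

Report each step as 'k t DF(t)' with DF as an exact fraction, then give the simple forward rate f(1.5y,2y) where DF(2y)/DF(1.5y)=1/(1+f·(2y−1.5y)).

step 1 [0.5y] zero: DF = P = 2439/2500 ≈ 0.975600
step 2 [1y] bond c/2=23/800: DF=(2026359/2000000 − 23/800·(0.975600))/(1+23/800) = 1197/1250 ≈ 0.957600
step 3 [1.5y] swap r/2=230/7103: DF=(1 − 230/7103·(0.975600+0.957600))/(1+230/7103) = 227/250 ≈ 0.908000
step 4 [2y] swap r/2=1271/37141: DF=(1 − 1271/37141·(0.975600+0.957600+0.908000))/(1+1271/37141) = 8729/10000 ≈ 0.872900
step 5 [2.5y] bond c/2=1/40: DF=(196531/200000 − 1/40·(0.975600+0.957600+0.908000+0.872900))/(1+1/40) = 8681/10000 ≈ 0.868100
step 6 [3y] bond c/2=33/800: DF=(2123583/2000000 − 33/800·(0.975600+0.957600+0.908000+0.872900+0.868100))/(1+33/800) = 4191/5000 ≈ 0.838200
step 7 [3.5y] bond c/2=19/800: DF=(7851327/8000000 − 19/800·(0.975600+0.957600+0.908000+0.872900+0.868100+0.838200))/(1+19/800) = 8329/10000 ≈ 0.832900

1 1/2 2439/2500
2 1 1197/1250
3 3/2 227/250
4 2 8729/10000
5 5/2 8681/10000
6 3 4191/5000
7 7/2 8329/10000
f(1.5y,2y) = ((227/250)/(8729/10000) − 1)/(1/2) = 702/8729 ≈ 8.0422%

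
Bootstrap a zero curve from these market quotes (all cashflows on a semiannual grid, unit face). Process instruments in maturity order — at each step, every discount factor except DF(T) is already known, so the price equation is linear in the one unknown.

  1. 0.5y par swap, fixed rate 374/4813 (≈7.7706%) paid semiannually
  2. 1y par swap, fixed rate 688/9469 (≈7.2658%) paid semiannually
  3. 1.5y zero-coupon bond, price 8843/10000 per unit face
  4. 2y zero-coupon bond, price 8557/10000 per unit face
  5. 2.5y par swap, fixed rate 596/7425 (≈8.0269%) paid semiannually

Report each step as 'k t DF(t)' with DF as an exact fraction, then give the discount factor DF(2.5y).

step 1 [0.5y] swap r/2=187/4813: DF=(1 − 187/4813·(0))/(1+187/4813) = 4813/5000 ≈ 0.962600
step 2 [1y] swap r/2=344/9469: DF=(1 − 344/9469·(0.962600))/(1+344/9469) = 582/625 ≈ 0.931200
step 3 [1.5y] zero: DF = P = 8843/10000 ≈ 0.884300
step 4 [2y] zero: DF = P = 8557/10000 ≈ 0.855700
step 5 [2.5y] swap r/2=298/7425: DF=(1 − 298/7425·(0.962600+0.931200+0.884300+0.855700))/(1+298/7425) = 2053/2500 ≈ 0.821200

1 1/2 4813/5000
2 1 582/625
3 3/2 8843/10000
4 2 8557/10000
5 5/2 2053/2500
DF(2.5y) = 2053/2500 ≈ 0.821200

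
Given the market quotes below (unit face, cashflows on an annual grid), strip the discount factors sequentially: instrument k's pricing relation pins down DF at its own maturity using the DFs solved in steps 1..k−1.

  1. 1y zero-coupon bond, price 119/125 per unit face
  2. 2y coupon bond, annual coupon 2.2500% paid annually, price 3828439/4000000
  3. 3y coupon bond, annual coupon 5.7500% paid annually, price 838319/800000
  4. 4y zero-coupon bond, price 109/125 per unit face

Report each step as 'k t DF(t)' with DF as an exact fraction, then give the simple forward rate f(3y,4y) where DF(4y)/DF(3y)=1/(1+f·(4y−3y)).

1 1 119/125
2 2 9151/10000
3 3 4447/5000
4 4 109/125
f(3y,4y) = ((4447/5000)/(109/125) − 1)/(1) = 87/4360 ≈ 1.9954%

step 1 [1y] zero: DF = P = 119/125 ≈ 0.952000
step 2 [2y] bond c/1=9/400: DF=(3828439/4000000 − 9/400·(0.952000))/(1+9/400) = 9151/10000 ≈ 0.915100
step 3 [3y] bond c/1=23/400: DF=(838319/800000 − 23/400·(0.952000+0.915100))/(1+23/400) = 4447/5000 ≈ 0.889400
step 4 [4y] zero: DF = P = 109/125 ≈ 0.872000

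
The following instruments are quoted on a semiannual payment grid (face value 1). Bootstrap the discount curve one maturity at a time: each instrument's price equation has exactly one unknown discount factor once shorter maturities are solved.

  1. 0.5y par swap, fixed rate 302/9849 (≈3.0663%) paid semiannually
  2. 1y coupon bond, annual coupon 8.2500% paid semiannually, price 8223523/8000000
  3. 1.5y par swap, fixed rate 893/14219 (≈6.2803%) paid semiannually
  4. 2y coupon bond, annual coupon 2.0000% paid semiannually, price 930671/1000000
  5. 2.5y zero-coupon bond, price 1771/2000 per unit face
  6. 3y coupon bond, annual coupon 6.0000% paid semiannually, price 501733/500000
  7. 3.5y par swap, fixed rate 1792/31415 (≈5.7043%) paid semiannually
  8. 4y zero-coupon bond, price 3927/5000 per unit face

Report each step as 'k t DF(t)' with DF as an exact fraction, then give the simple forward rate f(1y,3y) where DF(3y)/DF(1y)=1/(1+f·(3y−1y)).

1 1/2 9849/10000
2 1 4741/5000
3 3/2 9107/10000
4 2 8933/10000
5 5/2 1771/2000
6 3 2099/2500
7 7/2 513/625
8 4 3927/5000
f(1y,3y) = ((4741/5000)/(2099/2500) − 1)/(2) = 543/8396 ≈ 6.4674%

step 1 [0.5y] swap r/2=151/9849: DF=(1 − 151/9849·(0))/(1+151/9849) = 9849/10000 ≈ 0.984900
step 2 [1y] bond c/2=33/800: DF=(8223523/8000000 − 33/800·(0.984900))/(1+33/800) = 4741/5000 ≈ 0.948200
step 3 [1.5y] swap r/2=893/28438: DF=(1 − 893/28438·(0.984900+0.948200))/(1+893/28438) = 9107/10000 ≈ 0.910700
step 4 [2y] bond c/2=1/100: DF=(930671/1000000 − 1/100·(0.984900+0.948200+0.910700))/(1+1/100) = 8933/10000 ≈ 0.893300
step 5 [2.5y] zero: DF = P = 1771/2000 ≈ 0.885500
step 6 [3y] bond c/2=3/100: DF=(501733/500000 − 3/100·(0.984900+0.948200+0.910700+0.893300+0.885500))/(1+3/100) = 2099/2500 ≈ 0.839600
step 7 [3.5y] swap r/2=896/31415: DF=(1 − 896/31415·(0.984900+0.948200+0.910700+0.893300+0.885500+0.839600))/(1+896/31415) = 513/625 ≈ 0.820800
step 8 [4y] zero: DF = P = 3927/5000 ≈ 0.785400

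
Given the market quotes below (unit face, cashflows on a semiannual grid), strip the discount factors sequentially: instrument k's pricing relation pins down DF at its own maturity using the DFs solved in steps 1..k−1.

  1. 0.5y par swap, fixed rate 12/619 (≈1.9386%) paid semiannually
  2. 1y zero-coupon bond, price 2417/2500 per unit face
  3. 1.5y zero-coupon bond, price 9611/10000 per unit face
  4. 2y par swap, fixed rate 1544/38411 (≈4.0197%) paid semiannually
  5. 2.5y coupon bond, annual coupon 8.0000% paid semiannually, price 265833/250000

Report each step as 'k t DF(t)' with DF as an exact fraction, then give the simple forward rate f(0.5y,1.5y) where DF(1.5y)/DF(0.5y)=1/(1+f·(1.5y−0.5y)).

1 1/2 619/625
2 1 2417/2500
3 3/2 9611/10000
4 2 2307/2500
5 5/2 8747/10000
f(0.5y,1.5y) = ((619/625)/(9611/10000) − 1)/(1) = 293/9611 ≈ 3.0486%

step 1 [0.5y] swap r/2=6/619: DF=(1 − 6/619·(0))/(1+6/619) = 619/625 ≈ 0.990400
step 2 [1y] zero: DF = P = 2417/2500 ≈ 0.966800
step 3 [1.5y] zero: DF = P = 9611/10000 ≈ 0.961100
step 4 [2y] swap r/2=772/38411: DF=(1 − 772/38411·(0.990400+0.966800+0.961100))/(1+772/38411) = 2307/2500 ≈ 0.922800
step 5 [2.5y] bond c/2=1/25: DF=(265833/250000 − 1/25·(0.990400+0.966800+0.961100+0.922800))/(1+1/25) = 8747/10000 ≈ 0.874700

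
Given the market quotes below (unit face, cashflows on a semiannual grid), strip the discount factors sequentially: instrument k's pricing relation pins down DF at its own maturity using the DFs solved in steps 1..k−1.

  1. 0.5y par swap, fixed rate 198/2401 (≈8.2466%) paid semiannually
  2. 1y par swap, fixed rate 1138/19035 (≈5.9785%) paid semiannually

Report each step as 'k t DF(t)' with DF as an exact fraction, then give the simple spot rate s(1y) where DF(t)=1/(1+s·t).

1 1/2 2401/2500
2 1 9431/10000
s(1y) = (1/(9431/10000) − 1)/(1) = 569/9431 ≈ 6.0333%

step 1 [0.5y] swap r/2=99/2401: DF=(1 − 99/2401·(0))/(1+99/2401) = 2401/2500 ≈ 0.960400
step 2 [1y] swap r/2=569/19035: DF=(1 − 569/19035·(0.960400))/(1+569/19035) = 9431/10000 ≈ 0.943100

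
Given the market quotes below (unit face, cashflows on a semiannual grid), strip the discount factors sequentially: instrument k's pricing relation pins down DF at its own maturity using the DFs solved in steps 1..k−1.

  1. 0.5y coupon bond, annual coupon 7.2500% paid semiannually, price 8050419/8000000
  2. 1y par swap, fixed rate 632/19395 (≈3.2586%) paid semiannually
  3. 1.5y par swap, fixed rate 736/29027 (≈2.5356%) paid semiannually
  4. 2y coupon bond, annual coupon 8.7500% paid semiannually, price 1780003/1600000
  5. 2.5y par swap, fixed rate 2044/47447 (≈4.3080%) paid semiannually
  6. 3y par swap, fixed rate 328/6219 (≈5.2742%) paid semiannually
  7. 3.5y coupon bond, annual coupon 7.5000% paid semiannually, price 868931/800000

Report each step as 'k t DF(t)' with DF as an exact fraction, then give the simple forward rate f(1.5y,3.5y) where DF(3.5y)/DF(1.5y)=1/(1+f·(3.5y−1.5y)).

step 1 [0.5y] bond c/2=29/800: DF=(8050419/8000000 − 29/800·(0))/(1+29/800) = 9711/10000 ≈ 0.971100
step 2 [1y] swap r/2=316/19395: DF=(1 − 316/19395·(0.971100))/(1+316/19395) = 2421/2500 ≈ 0.968400
step 3 [1.5y] swap r/2=368/29027: DF=(1 − 368/29027·(0.971100+0.968400))/(1+368/29027) = 602/625 ≈ 0.963200
step 4 [2y] bond c/2=7/160: DF=(1780003/1600000 − 7/160·(0.971100+0.968400+0.963200))/(1+7/160) = 4721/5000 ≈ 0.944200
step 5 [2.5y] swap r/2=1022/47447: DF=(1 − 1022/47447·(0.971100+0.968400+0.963200+0.944200))/(1+1022/47447) = 4489/5000 ≈ 0.897800
step 6 [3y] swap r/2=164/6219: DF=(1 − 164/6219·(0.971100+0.968400+0.963200+0.944200+0.897800))/(1+164/6219) = 2131/2500 ≈ 0.852400
step 7 [3.5y] bond c/2=3/80: DF=(868931/800000 − 3/80·(0.971100+0.968400+0.963200+0.944200+0.897800+0.852400))/(1+3/80) = 4223/5000 ≈ 0.844600

1 1/2 9711/10000
2 1 2421/2500
3 3/2 602/625
4 2 4721/5000
5 5/2 4489/5000
6 3 2131/2500
7 7/2 4223/5000
f(1.5y,3.5y) = ((602/625)/(4223/5000) − 1)/(2) = 593/8446 ≈ 7.0211%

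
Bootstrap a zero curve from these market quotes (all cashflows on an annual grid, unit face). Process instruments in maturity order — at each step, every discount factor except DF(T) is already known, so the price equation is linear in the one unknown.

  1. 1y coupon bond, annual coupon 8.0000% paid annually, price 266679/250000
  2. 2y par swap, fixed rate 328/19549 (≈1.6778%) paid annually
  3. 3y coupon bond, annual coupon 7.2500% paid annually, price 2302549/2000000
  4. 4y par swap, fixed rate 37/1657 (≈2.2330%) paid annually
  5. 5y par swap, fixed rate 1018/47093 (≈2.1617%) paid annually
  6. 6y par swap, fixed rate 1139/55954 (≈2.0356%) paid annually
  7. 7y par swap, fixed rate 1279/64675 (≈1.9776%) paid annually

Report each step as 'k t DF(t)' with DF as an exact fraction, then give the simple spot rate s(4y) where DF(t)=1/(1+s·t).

1 1 9877/10000
2 2 1209/1250
3 3 9413/10000
4 4 9149/10000
5 5 4491/5000
6 6 8861/10000
7 7 8721/10000
s(4y) = (1/(9149/10000) − 1)/(4) = 851/36596 ≈ 2.3254%

step 1 [1y] bond c/1=2/25: DF=(266679/250000 − 2/25·(0))/(1+2/25) = 9877/10000 ≈ 0.987700
step 2 [2y] swap r/1=328/19549: DF=(1 − 328/19549·(0.987700))/(1+328/19549) = 1209/1250 ≈ 0.967200
step 3 [3y] bond c/1=29/400: DF=(2302549/2000000 − 29/400·(0.987700+0.967200))/(1+29/400) = 9413/10000 ≈ 0.941300
step 4 [4y] swap r/1=37/1657: DF=(1 − 37/1657·(0.987700+0.967200+0.941300))/(1+37/1657) = 9149/10000 ≈ 0.914900
step 5 [5y] swap r/1=1018/47093: DF=(1 − 1018/47093·(0.987700+0.967200+0.941300+0.914900))/(1+1018/47093) = 4491/5000 ≈ 0.898200
step 6 [6y] swap r/1=1139/55954: DF=(1 − 1139/55954·(0.987700+0.967200+0.941300+0.914900+0.898200))/(1+1139/55954) = 8861/10000 ≈ 0.886100
step 7 [7y] swap r/1=1279/64675: DF=(1 − 1279/64675·(0.987700+0.967200+0.941300+0.914900+0.898200+0.886100))/(1+1279/64675) = 8721/10000 ≈ 0.872100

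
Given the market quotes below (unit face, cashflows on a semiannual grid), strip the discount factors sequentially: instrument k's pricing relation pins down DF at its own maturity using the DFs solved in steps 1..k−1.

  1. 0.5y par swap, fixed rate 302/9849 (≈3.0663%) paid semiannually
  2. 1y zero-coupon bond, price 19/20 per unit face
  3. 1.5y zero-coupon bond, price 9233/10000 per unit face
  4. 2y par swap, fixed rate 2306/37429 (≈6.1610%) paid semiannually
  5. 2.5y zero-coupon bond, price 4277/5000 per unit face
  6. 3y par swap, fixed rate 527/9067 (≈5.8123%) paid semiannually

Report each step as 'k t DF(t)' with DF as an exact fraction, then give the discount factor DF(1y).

step 1 [0.5y] swap r/2=151/9849: DF=(1 − 151/9849·(0))/(1+151/9849) = 9849/10000 ≈ 0.984900
step 2 [1y] zero: DF = P = 19/20 ≈ 0.950000
step 3 [1.5y] zero: DF = P = 9233/10000 ≈ 0.923300
step 4 [2y] swap r/2=1153/37429: DF=(1 − 1153/37429·(0.984900+0.950000+0.923300))/(1+1153/37429) = 8847/10000 ≈ 0.884700
step 5 [2.5y] zero: DF = P = 4277/5000 ≈ 0.855400
step 6 [3y] swap r/2=527/18134: DF=(1 − 527/18134·(0.984900+0.950000+0.923300+0.884700+0.855400))/(1+527/18134) = 8419/10000 ≈ 0.841900

1 1/2 9849/10000
2 1 19/20
3 3/2 9233/10000
4 2 8847/10000
5 5/2 4277/5000
6 3 8419/10000
DF(1y) = 19/20 ≈ 0.950000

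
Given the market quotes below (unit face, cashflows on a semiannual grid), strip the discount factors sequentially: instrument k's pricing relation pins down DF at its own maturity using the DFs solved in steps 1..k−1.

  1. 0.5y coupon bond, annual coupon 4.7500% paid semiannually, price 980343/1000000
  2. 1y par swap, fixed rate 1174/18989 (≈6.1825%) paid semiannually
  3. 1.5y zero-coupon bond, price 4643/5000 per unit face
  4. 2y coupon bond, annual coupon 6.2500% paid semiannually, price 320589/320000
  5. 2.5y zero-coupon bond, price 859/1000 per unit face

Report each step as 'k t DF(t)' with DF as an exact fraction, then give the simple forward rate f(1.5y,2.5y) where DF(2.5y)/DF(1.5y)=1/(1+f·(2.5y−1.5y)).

step 1 [0.5y] bond c/2=19/800: DF=(980343/1000000 − 19/800·(0))/(1+19/800) = 1197/1250 ≈ 0.957600
step 2 [1y] swap r/2=587/18989: DF=(1 − 587/18989·(0.957600))/(1+587/18989) = 9413/10000 ≈ 0.941300
step 3 [1.5y] zero: DF = P = 4643/5000 ≈ 0.928600
step 4 [2y] bond c/2=1/32: DF=(320589/320000 − 1/32·(0.957600+0.941300+0.928600))/(1+1/32) = 4429/5000 ≈ 0.885800
step 5 [2.5y] zero: DF = P = 859/1000 ≈ 0.859000

1 1/2 1197/1250
2 1 9413/10000
3 3/2 4643/5000
4 2 4429/5000
5 5/2 859/1000
f(1.5y,2.5y) = ((4643/5000)/(859/1000) − 1)/(1) = 348/4295 ≈ 8.1024%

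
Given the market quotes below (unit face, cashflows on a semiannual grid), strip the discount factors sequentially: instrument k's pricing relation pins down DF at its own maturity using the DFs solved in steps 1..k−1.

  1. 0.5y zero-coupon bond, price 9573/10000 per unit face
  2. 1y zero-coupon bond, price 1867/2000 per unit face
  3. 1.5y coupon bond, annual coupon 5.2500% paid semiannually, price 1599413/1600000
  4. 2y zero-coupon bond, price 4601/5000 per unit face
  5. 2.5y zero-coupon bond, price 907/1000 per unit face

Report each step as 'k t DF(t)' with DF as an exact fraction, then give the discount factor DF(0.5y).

1 1/2 9573/10000
2 1 1867/2000
3 3/2 9257/10000
4 2 4601/5000
5 5/2 907/1000
DF(0.5y) = 9573/10000 ≈ 0.957300

step 1 [0.5y] zero: DF = P = 9573/10000 ≈ 0.957300
step 2 [1y] zero: DF = P = 1867/2000 ≈ 0.933500
step 3 [1.5y] bond c/2=21/800: DF=(1599413/1600000 − 21/800·(0.957300+0.933500))/(1+21/800) = 9257/10000 ≈ 0.925700
step 4 [2y] zero: DF = P = 4601/5000 ≈ 0.920200
step 5 [2.5y] zero: DF = P = 907/1000 ≈ 0.907000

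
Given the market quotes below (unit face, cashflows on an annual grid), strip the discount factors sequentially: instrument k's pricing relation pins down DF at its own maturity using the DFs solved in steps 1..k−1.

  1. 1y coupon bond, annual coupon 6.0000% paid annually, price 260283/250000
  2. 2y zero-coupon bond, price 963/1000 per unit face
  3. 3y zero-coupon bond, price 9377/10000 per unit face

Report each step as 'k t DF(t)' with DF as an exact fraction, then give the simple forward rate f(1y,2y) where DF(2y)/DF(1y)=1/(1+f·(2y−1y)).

1 1 4911/5000
2 2 963/1000
3 3 9377/10000
f(1y,2y) = ((4911/5000)/(963/1000) − 1)/(1) = 32/1605 ≈ 1.9938%

step 1 [1y] bond c/1=3/50: DF=(260283/250000 − 3/50·(0))/(1+3/50) = 4911/5000 ≈ 0.982200
step 2 [2y] zero: DF = P = 963/1000 ≈ 0.963000
step 3 [3y] zero: DF = P = 9377/10000 ≈ 0.937700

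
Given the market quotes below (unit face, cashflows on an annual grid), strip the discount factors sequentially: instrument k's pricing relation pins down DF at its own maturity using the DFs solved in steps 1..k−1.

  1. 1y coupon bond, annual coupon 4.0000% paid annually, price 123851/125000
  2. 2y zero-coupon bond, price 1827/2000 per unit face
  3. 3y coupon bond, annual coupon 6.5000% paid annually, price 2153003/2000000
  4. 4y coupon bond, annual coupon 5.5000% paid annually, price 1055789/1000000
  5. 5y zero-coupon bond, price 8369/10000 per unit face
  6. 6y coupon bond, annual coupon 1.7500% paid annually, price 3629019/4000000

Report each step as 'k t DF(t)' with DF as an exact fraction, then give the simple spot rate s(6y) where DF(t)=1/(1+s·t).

step 1 [1y] bond c/1=1/25: DF=(123851/125000 − 1/25·(0))/(1+1/25) = 9527/10000 ≈ 0.952700
step 2 [2y] zero: DF = P = 1827/2000 ≈ 0.913500
step 3 [3y] bond c/1=13/200: DF=(2153003/2000000 − 13/200·(0.952700+0.913500))/(1+13/200) = 8969/10000 ≈ 0.896900
step 4 [4y] bond c/1=11/200: DF=(1055789/1000000 − 11/200·(0.952700+0.913500+0.896900))/(1+11/200) = 8567/10000 ≈ 0.856700
step 5 [5y] zero: DF = P = 8369/10000 ≈ 0.836900
step 6 [6y] bond c/1=7/400: DF=(3629019/4000000 − 7/400·(0.952700+0.913500+0.896900+0.856700+0.836900))/(1+7/400) = 163/200 ≈ 0.815000

1 1 9527/10000
2 2 1827/2000
3 3 8969/10000
4 4 8567/10000
5 5 8369/10000
6 6 163/200
s(6y) = (1/(163/200) − 1)/(6) = 37/978 ≈ 3.7832%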